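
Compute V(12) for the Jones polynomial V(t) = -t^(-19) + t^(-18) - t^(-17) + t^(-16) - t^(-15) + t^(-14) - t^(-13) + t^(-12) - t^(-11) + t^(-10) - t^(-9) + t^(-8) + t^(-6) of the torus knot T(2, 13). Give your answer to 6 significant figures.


Substituting t = 12 into V(t) = -t^(-19) + t^(-18) - t^(-17) + t^(-16) - t^(-15) + t^(-14) - t^(-13) + t^(-12) - t^(-11) + t^(-10) - t^(-9) + t^(-8) + t^(-6):
  (-)t^(-19) = -3.13009e-21
  (+)t^(-18) = 3.7561e-20
  (-)t^(-17) = -4.50732e-19
  (+)t^(-16) = 5.40879e-18
  (-)t^(-15) = -6.49055e-17
  (+)t^(-14) = 7.78866e-16
  (-)t^(-13) = -9.34639e-15
  (+)t^(-12) = 1.12157e-13
  (-)t^(-11) = -1.34588e-12
  (+)t^(-10) = 1.61506e-11
  (-)t^(-9) = -1.93807e-10
  (+)t^(-8) = 2.32568e-09
  (+)t^(-6) = 3.34898e-07
Sum = (-3.13009e-21) + (3.7561e-20) + (-4.50732e-19) + (5.40879e-18) + (-6.49055e-17) + (7.78866e-16) + (-9.34639e-15) + (1.12157e-13) + (-1.34588e-12) + (1.61506e-11) + (-1.93807e-10) + (2.32568e-09) + (3.34898e-07)
= 3.370447586e-07
Rounded to 6 significant figures: 3.37045e-07

3.37045e-07


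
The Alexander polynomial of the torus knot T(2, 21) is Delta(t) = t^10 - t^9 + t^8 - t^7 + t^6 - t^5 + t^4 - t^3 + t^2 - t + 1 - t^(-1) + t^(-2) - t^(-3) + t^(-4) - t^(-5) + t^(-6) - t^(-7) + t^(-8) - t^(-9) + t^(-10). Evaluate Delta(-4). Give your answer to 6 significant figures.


Substituting t = -4 into Delta(t) = t^10 - t^9 + t^8 - t^7 + t^6 - t^5 + t^4 - t^3 + t^2 - t + 1 - t^(-1) + t^(-2) - t^(-3) + t^(-4) - t^(-5) + t^(-6) - t^(-7) + t^(-8) - t^(-9) + t^(-10):
Term values: (1048576) + (262144) + (65536) + (16384) + (4096) + (1024) + (256) + (64) + (16) + (4) + (1) + (0.25) + (0.0625) + (0.015625) + (0.00390625) + (0.000976562) + (0.000244141) + (6.10352e-05) + (1.52588e-05) + (3.8147e-06) + (9.53674e-07)
Sum = 1398101.333
Rounded to 6 significant figures: 1.3981e+06

1.3981e+06


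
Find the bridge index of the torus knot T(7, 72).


The bridge number of T(p,q) is min(p,q).
min(7, 72) = 7

7


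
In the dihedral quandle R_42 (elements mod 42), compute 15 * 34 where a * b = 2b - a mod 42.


15 * 34 = 2*34 - 15 mod 42
= 68 - 15 mod 42
= 53 mod 42 = 11

11


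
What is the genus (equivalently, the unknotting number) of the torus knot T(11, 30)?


For a torus knot T(p,q), both the unknotting number and genus equal (p-1)(q-1)/2.
= (11-1)(30-1)/2
= 10*29/2
= 290/2 = 145

145


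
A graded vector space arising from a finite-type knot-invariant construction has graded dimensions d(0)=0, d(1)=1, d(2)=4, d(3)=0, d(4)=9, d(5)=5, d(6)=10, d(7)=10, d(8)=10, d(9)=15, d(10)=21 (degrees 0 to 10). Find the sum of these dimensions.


Total dimension = d(0) + d(1) + ... + d(10)
= 0 + 1 + 4 + 0 + 9 + 5 + 10 + 10 + 10 + 15 + 21
= 85

85


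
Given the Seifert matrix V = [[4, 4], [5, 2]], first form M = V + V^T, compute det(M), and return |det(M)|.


Step 1: Form V + V^T where V = [[4, 4], [5, 2]]
  V^T = [[4, 5], [4, 2]]
  V + V^T = [[8, 9], [9, 4]]
Step 2: det(V + V^T) = 8*4 - 9*9
  = 32 - 81 = -49
Step 3: Knot determinant = |det(V + V^T)| = |-49| = 49

49


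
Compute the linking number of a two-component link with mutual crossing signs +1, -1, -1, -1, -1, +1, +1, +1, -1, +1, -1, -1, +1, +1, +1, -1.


Step 1: Count positive crossings: 8
Step 2: Count negative crossings: 8
Step 3: Sum of signs = 8 - 8 = 0
Step 4: Linking number = sum/2 = 0/2 = 0

0


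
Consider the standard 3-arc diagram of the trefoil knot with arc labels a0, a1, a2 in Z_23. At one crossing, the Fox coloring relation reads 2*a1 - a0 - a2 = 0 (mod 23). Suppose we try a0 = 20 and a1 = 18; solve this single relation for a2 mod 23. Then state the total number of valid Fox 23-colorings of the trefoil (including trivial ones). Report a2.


Step 1: Apply the given crossing relation 2*a1 - a0 - a2 = 0 (mod 23).
  a2 = 2*a1 - a0 mod 23
  a2 = 2*18 - 20 mod 23
  a2 = 36 - 20 mod 23
  a2 = 16 mod 23 = 16
Step 2: The trefoil has determinant 3.
  Number of Fox p-colorings (p prime) is p^2 if p = 3, else p.
  Since 23 does not divide 3, only trivial (constant) colorings exist.
  (So the trial a0 = 20, a1 = 18 with a0 != a1 does NOT extend to a valid coloring of the whole trefoil: the other two crossing relations require 3*(a1 - a0) = 0 (mod 23), which fails.)
  Total colorings = 23
Step 3: a2 = 16, total Fox 23-colorings = 23

16


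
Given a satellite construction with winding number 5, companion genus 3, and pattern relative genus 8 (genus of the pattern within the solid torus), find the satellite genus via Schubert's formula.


Schubert: g(satellite) = g_rel(pattern) + |winding| * g(companion),
where g_rel(pattern) is the genus of the pattern relative to the solid torus.
= 8 + 5 * 3
= 8 + 15 = 23

23


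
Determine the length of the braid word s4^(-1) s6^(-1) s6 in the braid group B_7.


The word length counts the number of generators (including inverses).
Listing each generator: s4^(-1), s6^(-1), s6
There are 3 generators in this braid word.

3


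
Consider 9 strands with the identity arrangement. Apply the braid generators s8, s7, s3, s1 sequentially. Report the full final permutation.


Starting with identity [1, 2, 3, 4, 5, 6, 7, 8, 9].
Apply generators in sequence:
  After s8: [1, 2, 3, 4, 5, 6, 7, 9, 8]
  After s7: [1, 2, 3, 4, 5, 6, 9, 7, 8]
  After s3: [1, 2, 4, 3, 5, 6, 9, 7, 8]
  After s1: [2, 1, 4, 3, 5, 6, 9, 7, 8]
Final permutation: [2, 1, 4, 3, 5, 6, 9, 7, 8]

[2, 1, 4, 3, 5, 6, 9, 7, 8]


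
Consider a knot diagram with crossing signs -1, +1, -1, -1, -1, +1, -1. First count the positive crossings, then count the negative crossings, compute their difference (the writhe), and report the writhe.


Step 1: Count positive crossings (+1).
Positive crossings: 2
Step 2: Count negative crossings (-1).
Negative crossings: 5
Step 3: Writhe = (positive) - (negative)
w = 2 - 5 = -3
Step 4: |w| = 3, and w is negative

-3


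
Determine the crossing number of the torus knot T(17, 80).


For a torus knot T(p, q) with gcd(p,q)=1,
the crossing number is min(p*(q-1), q*(p-1)).
p*(q-1) = 17*79 = 1343
q*(p-1) = 80*16 = 1280
min(1343, 1280) = 1280

1280


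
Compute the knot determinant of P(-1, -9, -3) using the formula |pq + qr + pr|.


Step 1: Compute pq + qr + pr.
pq = (-1)*(-9) = 9
qr = (-9)*(-3) = 27
pr = (-1)*(-3) = 3
pq + qr + pr = 9 + 27 + 3 = 39
Step 2: Take absolute value.
det(P(-1,-9,-3)) = |39| = 39

39


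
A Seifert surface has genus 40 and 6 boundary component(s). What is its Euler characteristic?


chi = 2 - 2g - b
= 2 - 2*40 - 6
= 2 - 80 - 6 = -84

-84


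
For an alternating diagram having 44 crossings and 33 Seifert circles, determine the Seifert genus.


For alternating knots, g = (c - s + 1)/2.
= (44 - 33 + 1)/2
= 12/2 = 6

6


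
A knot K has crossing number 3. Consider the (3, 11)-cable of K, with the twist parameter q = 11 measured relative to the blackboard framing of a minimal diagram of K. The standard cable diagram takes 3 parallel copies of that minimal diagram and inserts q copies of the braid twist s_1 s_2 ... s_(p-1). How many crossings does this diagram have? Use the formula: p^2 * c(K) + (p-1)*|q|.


Step 1: Each of the c(K) crossings of the companion diagram becomes p*p = p^2 crossings among the p parallel strands, and each of the |q| twists s_1 s_2 ... s_(p-1) adds (p-1) crossings.
  Crossings = p^2 * c(K) + (p-1)*|q|
Step 2: = 3^2 * 3 + (3-1)*11
Step 3: = 9*3 + 2*11
Step 4: = 27 + 22 = 49

49


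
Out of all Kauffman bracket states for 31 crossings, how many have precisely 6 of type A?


We choose which 6 of 31 crossings get A-smoothings.
C(31, 6) = 31! / (6! * 25!)
= 736281

736281


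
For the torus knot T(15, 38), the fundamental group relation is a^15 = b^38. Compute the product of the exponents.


The relation is a^15 = b^38.
Product of exponents = 15 * 38
= 570

570


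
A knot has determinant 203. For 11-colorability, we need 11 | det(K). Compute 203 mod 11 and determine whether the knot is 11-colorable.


Step 1: A knot is p-colorable if and only if p divides its determinant.
Step 2: Compute 203 mod 11.
203 = 18 * 11 + 5
Step 3: 203 mod 11 = 5
Step 4: The knot is 11-colorable: no

5


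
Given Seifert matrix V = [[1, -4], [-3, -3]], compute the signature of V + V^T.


Step 1: V + V^T = [[2, -7], [-7, -6]]
Step 2: trace = -4, det = -61
Step 3: Discriminant = (-4)^2 - 4*(-61) = 260
Step 4: Eigenvalues: 6.06226, -10.0623
Step 5: Signature = (# positive eigenvalues) - (# negative eigenvalues) = 0

0


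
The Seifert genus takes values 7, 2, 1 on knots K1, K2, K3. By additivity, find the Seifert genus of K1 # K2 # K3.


The Seifert genus is additive under connected sum.
Seifert genus(K1 # K2 # K3) = (7) + (2) + (1)
= 10

10


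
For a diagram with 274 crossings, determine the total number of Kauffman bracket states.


Each crossing contributes 2 choices (A-smoothing or B-smoothing).
Total states = 2^274 = 30354201441027016733116592294117482916287606860189680019559568902170379456331382784

30354201441027016733116592294117482916287606860189680019559568902170379456331382784


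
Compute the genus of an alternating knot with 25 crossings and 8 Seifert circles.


For alternating knots, g = (c - s + 1)/2.
= (25 - 8 + 1)/2
= 18/2 = 9

9


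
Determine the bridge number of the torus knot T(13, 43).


The bridge number of T(p,q) is min(p,q).
min(13, 43) = 13

13


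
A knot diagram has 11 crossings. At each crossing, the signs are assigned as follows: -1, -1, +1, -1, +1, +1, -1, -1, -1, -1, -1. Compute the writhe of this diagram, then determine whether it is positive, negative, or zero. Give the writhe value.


Step 1: Count positive crossings (+1).
Positive crossings: 3
Step 2: Count negative crossings (-1).
Negative crossings: 8
Step 3: Writhe = (positive) - (negative)
w = 3 - 8 = -5
Step 4: |w| = 5, and w is negative

-5


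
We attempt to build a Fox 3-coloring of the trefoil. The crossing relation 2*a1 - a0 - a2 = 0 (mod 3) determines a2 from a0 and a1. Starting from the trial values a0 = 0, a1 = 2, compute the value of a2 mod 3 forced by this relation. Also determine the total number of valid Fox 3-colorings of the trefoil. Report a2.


Step 1: Apply the given crossing relation 2*a1 - a0 - a2 = 0 (mod 3).
  a2 = 2*a1 - a0 mod 3
  a2 = 2*2 - 0 mod 3
  a2 = 4 - 0 mod 3
  a2 = 4 mod 3 = 1
Step 2: The trefoil has determinant 3.
  Number of Fox p-colorings (p prime) is p^2 if p = 3, else p.
  Since p = 3 divides det = 3, the trefoil is 3-colorable.
  (Indeed for p = 3 any choice of a0, a1 extends to a valid coloring; the trial (a0, a1, a2) = (0, 2, 1) satisfies all three crossing relations.)
  Total colorings = 3^2 = 9
Step 3: a2 = 1, total Fox 3-colorings = 9

1


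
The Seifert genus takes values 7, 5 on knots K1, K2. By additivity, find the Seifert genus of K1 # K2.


The Seifert genus is additive under connected sum.
Seifert genus(K1 # K2) = (7) + (5)
= 12

12


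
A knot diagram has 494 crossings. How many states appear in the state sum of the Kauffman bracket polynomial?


Each crossing contributes 2 choices (A-smoothing or B-smoothing).
Total states = 2^494 = 51146728248377216718956089012931236753385031969422887335676427626502090568823039920051095192592252455482604439493126109519019633529459266458258243584

51146728248377216718956089012931236753385031969422887335676427626502090568823039920051095192592252455482604439493126109519019633529459266458258243584


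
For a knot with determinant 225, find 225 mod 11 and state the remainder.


Step 1: A knot is p-colorable if and only if p divides its determinant.
Step 2: Compute 225 mod 11.
225 = 20 * 11 + 5
Step 3: 225 mod 11 = 5
Step 4: The knot is 11-colorable: no

5


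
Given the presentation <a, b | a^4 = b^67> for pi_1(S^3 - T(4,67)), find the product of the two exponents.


The relation is a^4 = b^67.
Product of exponents = 4 * 67
= 268

268


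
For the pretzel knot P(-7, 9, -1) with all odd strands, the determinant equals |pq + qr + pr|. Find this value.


Step 1: Compute pq + qr + pr.
pq = (-7)*9 = -63
qr = 9*(-1) = -9
pr = (-7)*(-1) = 7
pq + qr + pr = -63 + (-9) + 7 = -65
Step 2: Take absolute value.
det(P(-7,9,-1)) = |-65| = 65

65


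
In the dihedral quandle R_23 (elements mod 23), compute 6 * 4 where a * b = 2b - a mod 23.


6 * 4 = 2*4 - 6 mod 23
= 8 - 6 mod 23
= 2 mod 23 = 2

2


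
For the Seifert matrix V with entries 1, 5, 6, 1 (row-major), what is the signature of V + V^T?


Step 1: V + V^T = [[2, 11], [11, 2]]
Step 2: trace = 4, det = -117
Step 3: Discriminant = 4^2 - 4*(-117) = 484
Step 4: Eigenvalues: 13, -9
Step 5: Signature = (# positive eigenvalues) - (# negative eigenvalues) = 0

0


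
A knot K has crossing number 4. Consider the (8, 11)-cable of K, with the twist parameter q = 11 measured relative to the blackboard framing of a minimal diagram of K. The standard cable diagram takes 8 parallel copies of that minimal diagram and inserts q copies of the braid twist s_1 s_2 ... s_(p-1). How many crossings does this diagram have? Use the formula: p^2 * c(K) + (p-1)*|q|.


Step 1: Each of the c(K) crossings of the companion diagram becomes p*p = p^2 crossings among the p parallel strands, and each of the |q| twists s_1 s_2 ... s_(p-1) adds (p-1) crossings.
  Crossings = p^2 * c(K) + (p-1)*|q|
Step 2: = 8^2 * 4 + (8-1)*11
Step 3: = 64*4 + 7*11
Step 4: = 256 + 77 = 333

333


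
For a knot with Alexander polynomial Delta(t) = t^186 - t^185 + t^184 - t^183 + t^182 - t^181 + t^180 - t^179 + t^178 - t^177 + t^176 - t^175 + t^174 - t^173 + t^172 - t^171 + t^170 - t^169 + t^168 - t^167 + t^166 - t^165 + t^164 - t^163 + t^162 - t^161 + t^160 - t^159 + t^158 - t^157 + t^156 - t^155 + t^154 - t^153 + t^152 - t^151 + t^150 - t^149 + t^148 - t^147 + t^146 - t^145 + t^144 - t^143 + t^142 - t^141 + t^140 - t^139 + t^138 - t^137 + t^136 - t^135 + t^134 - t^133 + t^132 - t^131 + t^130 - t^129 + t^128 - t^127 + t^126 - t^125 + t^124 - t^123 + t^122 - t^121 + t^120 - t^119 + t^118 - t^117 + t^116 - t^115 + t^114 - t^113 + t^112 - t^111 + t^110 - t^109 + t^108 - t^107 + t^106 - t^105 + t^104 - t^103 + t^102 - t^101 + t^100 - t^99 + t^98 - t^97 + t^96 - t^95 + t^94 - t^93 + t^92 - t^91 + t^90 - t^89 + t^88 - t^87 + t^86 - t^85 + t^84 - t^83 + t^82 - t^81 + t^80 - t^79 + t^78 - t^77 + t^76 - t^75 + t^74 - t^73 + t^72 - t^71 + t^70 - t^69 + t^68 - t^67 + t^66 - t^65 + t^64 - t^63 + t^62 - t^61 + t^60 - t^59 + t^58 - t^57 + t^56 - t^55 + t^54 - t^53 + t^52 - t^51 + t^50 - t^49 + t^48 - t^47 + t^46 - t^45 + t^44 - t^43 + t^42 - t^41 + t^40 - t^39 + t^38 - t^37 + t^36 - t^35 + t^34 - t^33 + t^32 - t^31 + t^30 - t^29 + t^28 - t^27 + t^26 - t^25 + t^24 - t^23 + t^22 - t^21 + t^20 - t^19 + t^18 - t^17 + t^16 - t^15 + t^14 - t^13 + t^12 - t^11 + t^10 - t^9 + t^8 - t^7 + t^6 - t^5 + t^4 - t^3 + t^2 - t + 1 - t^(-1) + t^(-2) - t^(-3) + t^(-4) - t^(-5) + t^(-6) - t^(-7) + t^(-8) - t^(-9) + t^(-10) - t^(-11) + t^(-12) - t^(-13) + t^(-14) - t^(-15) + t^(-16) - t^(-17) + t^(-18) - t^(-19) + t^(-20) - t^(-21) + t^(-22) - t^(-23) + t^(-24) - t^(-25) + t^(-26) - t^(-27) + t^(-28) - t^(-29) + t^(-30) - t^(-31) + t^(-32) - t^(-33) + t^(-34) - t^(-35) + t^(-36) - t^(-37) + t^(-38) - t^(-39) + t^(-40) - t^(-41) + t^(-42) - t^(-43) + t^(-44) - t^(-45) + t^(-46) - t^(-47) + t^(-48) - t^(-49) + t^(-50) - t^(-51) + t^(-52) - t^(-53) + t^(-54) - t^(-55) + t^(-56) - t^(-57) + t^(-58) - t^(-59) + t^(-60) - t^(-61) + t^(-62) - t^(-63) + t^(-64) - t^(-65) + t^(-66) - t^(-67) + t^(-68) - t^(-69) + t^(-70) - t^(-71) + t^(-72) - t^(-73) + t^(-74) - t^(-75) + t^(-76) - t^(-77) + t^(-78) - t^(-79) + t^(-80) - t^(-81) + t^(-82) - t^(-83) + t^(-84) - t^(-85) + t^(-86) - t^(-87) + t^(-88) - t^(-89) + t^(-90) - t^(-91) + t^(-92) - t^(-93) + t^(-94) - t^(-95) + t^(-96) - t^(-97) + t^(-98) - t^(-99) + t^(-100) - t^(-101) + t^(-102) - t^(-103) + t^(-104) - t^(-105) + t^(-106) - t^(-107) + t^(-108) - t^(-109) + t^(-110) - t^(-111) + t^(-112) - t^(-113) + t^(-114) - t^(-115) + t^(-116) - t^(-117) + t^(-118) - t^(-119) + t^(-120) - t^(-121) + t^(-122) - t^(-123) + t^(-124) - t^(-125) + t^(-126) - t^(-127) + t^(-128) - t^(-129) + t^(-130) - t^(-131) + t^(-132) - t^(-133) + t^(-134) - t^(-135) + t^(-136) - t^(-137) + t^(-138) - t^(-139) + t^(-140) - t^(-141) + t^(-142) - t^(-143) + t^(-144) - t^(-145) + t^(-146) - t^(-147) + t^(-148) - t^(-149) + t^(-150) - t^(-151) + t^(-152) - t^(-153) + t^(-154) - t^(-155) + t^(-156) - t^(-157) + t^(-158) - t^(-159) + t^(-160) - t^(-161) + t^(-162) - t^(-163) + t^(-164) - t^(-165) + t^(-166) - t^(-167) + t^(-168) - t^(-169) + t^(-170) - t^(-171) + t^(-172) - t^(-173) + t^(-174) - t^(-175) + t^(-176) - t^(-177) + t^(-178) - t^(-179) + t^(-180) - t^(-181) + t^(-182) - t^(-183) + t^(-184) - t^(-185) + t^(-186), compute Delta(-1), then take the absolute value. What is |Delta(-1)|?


Step 1: The polynomial has 373 terms with alternating signs, exponents from 186 down to -186.
Step 2: Substitute t = -1. The i-th term has coefficient (-1)^i and exponent (m-i),
  so its value is (-1)^i * (-1)^(m-i) = (-1)^m = 1 for every i.
Step 3: All 373 terms equal 1, so Delta(-1) = 373 * (1) = 373
Step 4: |Delta(-1)| = 373

373


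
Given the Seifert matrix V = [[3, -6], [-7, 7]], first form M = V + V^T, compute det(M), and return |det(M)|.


Step 1: Form V + V^T where V = [[3, -6], [-7, 7]]
  V^T = [[3, -7], [-6, 7]]
  V + V^T = [[6, -13], [-13, 14]]
Step 2: det(V + V^T) = 6*14 - (-13)*(-13)
  = 84 - 169 = -85
Step 3: Knot determinant = |det(V + V^T)| = |-85| = 85

85


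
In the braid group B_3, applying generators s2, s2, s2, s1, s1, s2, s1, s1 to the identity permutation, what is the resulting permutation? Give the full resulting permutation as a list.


Starting with identity [1, 2, 3].
Apply generators in sequence:
  After s2: [1, 3, 2]
  After s2: [1, 2, 3]
  After s2: [1, 3, 2]
  After s1: [3, 1, 2]
  After s1: [1, 3, 2]
  After s2: [1, 2, 3]
  After s1: [2, 1, 3]
  After s1: [1, 2, 3]
Final permutation: [1, 2, 3]

[1, 2, 3]


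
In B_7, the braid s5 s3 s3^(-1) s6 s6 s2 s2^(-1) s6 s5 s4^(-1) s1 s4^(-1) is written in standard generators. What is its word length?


The word length counts the number of generators (including inverses).
Listing each generator: s5, s3, s3^(-1), s6, s6, s2, s2^(-1), s6, s5, s4^(-1), s1, s4^(-1)
There are 12 generators in this braid word.

12


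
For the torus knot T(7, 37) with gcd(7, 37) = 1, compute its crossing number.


For a torus knot T(p, q) with gcd(p,q)=1,
the crossing number is min(p*(q-1), q*(p-1)).
p*(q-1) = 7*36 = 252
q*(p-1) = 37*6 = 222
min(252, 222) = 222

222


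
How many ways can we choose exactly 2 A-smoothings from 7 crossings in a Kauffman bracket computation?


We choose which 2 of 7 crossings get A-smoothings.
C(7, 2) = 7! / (2! * 5!)
= 21

21


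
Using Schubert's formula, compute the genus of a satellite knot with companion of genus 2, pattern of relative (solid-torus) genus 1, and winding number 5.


Schubert: g(satellite) = g_rel(pattern) + |winding| * g(companion),
where g_rel(pattern) is the genus of the pattern relative to the solid torus.
= 1 + 5 * 2
= 1 + 10 = 11

11


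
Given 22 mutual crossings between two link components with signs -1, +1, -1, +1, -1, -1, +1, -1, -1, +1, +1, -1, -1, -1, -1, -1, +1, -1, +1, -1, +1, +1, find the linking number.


Step 1: Count positive crossings: 9
Step 2: Count negative crossings: 13
Step 3: Sum of signs = 9 - 13 = -4
Step 4: Linking number = sum/2 = -4/2 = -2

-2


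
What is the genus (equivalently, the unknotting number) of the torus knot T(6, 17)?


For a torus knot T(p,q), both the unknotting number and genus equal (p-1)(q-1)/2.
= (6-1)(17-1)/2
= 5*16/2
= 80/2 = 40

40


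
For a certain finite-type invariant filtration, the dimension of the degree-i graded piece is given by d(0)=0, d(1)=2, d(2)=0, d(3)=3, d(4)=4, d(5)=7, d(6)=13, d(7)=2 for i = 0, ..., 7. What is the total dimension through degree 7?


Total dimension = d(0) + d(1) + ... + d(7)
= 0 + 2 + 0 + 3 + 4 + 7 + 13 + 2
= 31

31


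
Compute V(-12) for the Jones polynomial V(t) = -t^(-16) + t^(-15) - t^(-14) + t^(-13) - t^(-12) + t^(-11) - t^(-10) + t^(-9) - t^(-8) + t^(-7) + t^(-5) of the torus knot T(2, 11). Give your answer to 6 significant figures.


Substituting t = -12 into V(t) = -t^(-16) + t^(-15) - t^(-14) + t^(-13) - t^(-12) + t^(-11) - t^(-10) + t^(-9) - t^(-8) + t^(-7) + t^(-5):
  (-)t^(-16) = -5.40879e-18
  (+)t^(-15) = -6.49055e-17
  (-)t^(-14) = -7.78866e-16
  (+)t^(-13) = -9.34639e-15
  (-)t^(-12) = -1.12157e-13
  (+)t^(-11) = -1.34588e-12
  (-)t^(-10) = -1.61506e-11
  (+)t^(-9) = -1.93807e-10
  (-)t^(-8) = -2.32568e-09
  (+)t^(-7) = -2.79082e-08
  (+)t^(-5) = -4.01878e-06
Sum = (-5.40879e-18) + (-6.49055e-17) + (-7.78866e-16) + (-9.34639e-15) + (-1.12157e-13) + (-1.34588e-12) + (-1.61506e-11) + (-1.93807e-10) + (-2.32568e-09) + (-2.79082e-08) + (-4.01878e-06)
= -4.049220991e-06
Rounded to 6 significant figures: -4.04922e-06

-4.04922e-06


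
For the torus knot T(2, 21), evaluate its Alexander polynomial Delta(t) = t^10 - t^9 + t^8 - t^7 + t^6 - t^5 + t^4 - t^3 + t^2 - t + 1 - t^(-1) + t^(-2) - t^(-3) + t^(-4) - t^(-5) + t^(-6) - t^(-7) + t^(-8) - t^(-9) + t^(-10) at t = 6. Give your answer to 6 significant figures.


Substituting t = 6 into Delta(t) = t^10 - t^9 + t^8 - t^7 + t^6 - t^5 + t^4 - t^3 + t^2 - t + 1 - t^(-1) + t^(-2) - t^(-3) + t^(-4) - t^(-5) + t^(-6) - t^(-7) + t^(-8) - t^(-9) + t^(-10):
Term values: (60466176) + (-10077696) + (1679616) + (-279936) + (46656) + (-7776) + (1296) + (-216) + (36) + (-6) + (1) + (-0.166667) + (0.0277778) + (-0.00462963) + (0.000771605) + (-0.000128601) + (2.14335e-05) + (-3.57225e-06) + (5.95374e-07) + (-9.9229e-08) + (1.65382e-08)
Sum = 51828150.86
Rounded to 6 significant figures: 5.18282e+07

5.18282e+07


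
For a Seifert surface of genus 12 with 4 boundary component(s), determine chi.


chi = 2 - 2g - b
= 2 - 2*12 - 4
= 2 - 24 - 4 = -26

-26


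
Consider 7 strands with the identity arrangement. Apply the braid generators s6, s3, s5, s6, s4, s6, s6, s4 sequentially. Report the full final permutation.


Starting with identity [1, 2, 3, 4, 5, 6, 7].
Apply generators in sequence:
  After s6: [1, 2, 3, 4, 5, 7, 6]
  After s3: [1, 2, 4, 3, 5, 7, 6]
  After s5: [1, 2, 4, 3, 7, 5, 6]
  After s6: [1, 2, 4, 3, 7, 6, 5]
  After s4: [1, 2, 4, 7, 3, 6, 5]
  After s6: [1, 2, 4, 7, 3, 5, 6]
  After s6: [1, 2, 4, 7, 3, 6, 5]
  After s4: [1, 2, 4, 3, 7, 6, 5]
Final permutation: [1, 2, 4, 3, 7, 6, 5]

[1, 2, 4, 3, 7, 6, 5]


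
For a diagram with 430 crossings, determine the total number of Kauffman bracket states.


Each crossing contributes 2 choices (A-smoothing or B-smoothing).
Total states = 2^430 = 2772669694120814859578414184143083703436437075375816575170479580614621307805625623039974406104139578097391210961403571828974157824

2772669694120814859578414184143083703436437075375816575170479580614621307805625623039974406104139578097391210961403571828974157824


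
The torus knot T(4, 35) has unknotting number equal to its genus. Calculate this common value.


For a torus knot T(p,q), both the unknotting number and genus equal (p-1)(q-1)/2.
= (4-1)(35-1)/2
= 3*34/2
= 102/2 = 51

51


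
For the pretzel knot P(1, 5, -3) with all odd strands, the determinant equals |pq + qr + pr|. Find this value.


Step 1: Compute pq + qr + pr.
pq = 1*5 = 5
qr = 5*(-3) = -15
pr = 1*(-3) = -3
pq + qr + pr = 5 + (-15) + (-3) = -13
Step 2: Take absolute value.
det(P(1,5,-3)) = |-13| = 13

13


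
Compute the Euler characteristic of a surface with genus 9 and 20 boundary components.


chi = 2 - 2g - b
= 2 - 2*9 - 20
= 2 - 18 - 20 = -36

-36


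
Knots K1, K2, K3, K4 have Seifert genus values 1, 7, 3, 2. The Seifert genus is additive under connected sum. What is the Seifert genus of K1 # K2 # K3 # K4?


The Seifert genus is additive under connected sum.
Seifert genus(K1 # K2 # K3 # K4) = (1) + (7) + (3) + (2)
= 13

13


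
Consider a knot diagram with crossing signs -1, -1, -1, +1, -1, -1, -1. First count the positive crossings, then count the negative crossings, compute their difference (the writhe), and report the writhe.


Step 1: Count positive crossings (+1).
Positive crossings: 1
Step 2: Count negative crossings (-1).
Negative crossings: 6
Step 3: Writhe = (positive) - (negative)
w = 1 - 6 = -5
Step 4: |w| = 5, and w is negative

-5


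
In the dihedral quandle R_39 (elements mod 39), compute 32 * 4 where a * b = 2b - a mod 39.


32 * 4 = 2*4 - 32 mod 39
= 8 - 32 mod 39
= -24 mod 39 = 15

15


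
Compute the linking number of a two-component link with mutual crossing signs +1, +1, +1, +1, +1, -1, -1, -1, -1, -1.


Step 1: Count positive crossings: 5
Step 2: Count negative crossings: 5
Step 3: Sum of signs = 5 - 5 = 0
Step 4: Linking number = sum/2 = 0/2 = 0

0


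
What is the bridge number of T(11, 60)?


The bridge number of T(p,q) is min(p,q).
min(11, 60) = 11

11


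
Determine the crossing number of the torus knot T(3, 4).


For a torus knot T(p, q) with gcd(p,q)=1,
the crossing number is min(p*(q-1), q*(p-1)).
p*(q-1) = 3*3 = 9
q*(p-1) = 4*2 = 8
min(9, 8) = 8

8


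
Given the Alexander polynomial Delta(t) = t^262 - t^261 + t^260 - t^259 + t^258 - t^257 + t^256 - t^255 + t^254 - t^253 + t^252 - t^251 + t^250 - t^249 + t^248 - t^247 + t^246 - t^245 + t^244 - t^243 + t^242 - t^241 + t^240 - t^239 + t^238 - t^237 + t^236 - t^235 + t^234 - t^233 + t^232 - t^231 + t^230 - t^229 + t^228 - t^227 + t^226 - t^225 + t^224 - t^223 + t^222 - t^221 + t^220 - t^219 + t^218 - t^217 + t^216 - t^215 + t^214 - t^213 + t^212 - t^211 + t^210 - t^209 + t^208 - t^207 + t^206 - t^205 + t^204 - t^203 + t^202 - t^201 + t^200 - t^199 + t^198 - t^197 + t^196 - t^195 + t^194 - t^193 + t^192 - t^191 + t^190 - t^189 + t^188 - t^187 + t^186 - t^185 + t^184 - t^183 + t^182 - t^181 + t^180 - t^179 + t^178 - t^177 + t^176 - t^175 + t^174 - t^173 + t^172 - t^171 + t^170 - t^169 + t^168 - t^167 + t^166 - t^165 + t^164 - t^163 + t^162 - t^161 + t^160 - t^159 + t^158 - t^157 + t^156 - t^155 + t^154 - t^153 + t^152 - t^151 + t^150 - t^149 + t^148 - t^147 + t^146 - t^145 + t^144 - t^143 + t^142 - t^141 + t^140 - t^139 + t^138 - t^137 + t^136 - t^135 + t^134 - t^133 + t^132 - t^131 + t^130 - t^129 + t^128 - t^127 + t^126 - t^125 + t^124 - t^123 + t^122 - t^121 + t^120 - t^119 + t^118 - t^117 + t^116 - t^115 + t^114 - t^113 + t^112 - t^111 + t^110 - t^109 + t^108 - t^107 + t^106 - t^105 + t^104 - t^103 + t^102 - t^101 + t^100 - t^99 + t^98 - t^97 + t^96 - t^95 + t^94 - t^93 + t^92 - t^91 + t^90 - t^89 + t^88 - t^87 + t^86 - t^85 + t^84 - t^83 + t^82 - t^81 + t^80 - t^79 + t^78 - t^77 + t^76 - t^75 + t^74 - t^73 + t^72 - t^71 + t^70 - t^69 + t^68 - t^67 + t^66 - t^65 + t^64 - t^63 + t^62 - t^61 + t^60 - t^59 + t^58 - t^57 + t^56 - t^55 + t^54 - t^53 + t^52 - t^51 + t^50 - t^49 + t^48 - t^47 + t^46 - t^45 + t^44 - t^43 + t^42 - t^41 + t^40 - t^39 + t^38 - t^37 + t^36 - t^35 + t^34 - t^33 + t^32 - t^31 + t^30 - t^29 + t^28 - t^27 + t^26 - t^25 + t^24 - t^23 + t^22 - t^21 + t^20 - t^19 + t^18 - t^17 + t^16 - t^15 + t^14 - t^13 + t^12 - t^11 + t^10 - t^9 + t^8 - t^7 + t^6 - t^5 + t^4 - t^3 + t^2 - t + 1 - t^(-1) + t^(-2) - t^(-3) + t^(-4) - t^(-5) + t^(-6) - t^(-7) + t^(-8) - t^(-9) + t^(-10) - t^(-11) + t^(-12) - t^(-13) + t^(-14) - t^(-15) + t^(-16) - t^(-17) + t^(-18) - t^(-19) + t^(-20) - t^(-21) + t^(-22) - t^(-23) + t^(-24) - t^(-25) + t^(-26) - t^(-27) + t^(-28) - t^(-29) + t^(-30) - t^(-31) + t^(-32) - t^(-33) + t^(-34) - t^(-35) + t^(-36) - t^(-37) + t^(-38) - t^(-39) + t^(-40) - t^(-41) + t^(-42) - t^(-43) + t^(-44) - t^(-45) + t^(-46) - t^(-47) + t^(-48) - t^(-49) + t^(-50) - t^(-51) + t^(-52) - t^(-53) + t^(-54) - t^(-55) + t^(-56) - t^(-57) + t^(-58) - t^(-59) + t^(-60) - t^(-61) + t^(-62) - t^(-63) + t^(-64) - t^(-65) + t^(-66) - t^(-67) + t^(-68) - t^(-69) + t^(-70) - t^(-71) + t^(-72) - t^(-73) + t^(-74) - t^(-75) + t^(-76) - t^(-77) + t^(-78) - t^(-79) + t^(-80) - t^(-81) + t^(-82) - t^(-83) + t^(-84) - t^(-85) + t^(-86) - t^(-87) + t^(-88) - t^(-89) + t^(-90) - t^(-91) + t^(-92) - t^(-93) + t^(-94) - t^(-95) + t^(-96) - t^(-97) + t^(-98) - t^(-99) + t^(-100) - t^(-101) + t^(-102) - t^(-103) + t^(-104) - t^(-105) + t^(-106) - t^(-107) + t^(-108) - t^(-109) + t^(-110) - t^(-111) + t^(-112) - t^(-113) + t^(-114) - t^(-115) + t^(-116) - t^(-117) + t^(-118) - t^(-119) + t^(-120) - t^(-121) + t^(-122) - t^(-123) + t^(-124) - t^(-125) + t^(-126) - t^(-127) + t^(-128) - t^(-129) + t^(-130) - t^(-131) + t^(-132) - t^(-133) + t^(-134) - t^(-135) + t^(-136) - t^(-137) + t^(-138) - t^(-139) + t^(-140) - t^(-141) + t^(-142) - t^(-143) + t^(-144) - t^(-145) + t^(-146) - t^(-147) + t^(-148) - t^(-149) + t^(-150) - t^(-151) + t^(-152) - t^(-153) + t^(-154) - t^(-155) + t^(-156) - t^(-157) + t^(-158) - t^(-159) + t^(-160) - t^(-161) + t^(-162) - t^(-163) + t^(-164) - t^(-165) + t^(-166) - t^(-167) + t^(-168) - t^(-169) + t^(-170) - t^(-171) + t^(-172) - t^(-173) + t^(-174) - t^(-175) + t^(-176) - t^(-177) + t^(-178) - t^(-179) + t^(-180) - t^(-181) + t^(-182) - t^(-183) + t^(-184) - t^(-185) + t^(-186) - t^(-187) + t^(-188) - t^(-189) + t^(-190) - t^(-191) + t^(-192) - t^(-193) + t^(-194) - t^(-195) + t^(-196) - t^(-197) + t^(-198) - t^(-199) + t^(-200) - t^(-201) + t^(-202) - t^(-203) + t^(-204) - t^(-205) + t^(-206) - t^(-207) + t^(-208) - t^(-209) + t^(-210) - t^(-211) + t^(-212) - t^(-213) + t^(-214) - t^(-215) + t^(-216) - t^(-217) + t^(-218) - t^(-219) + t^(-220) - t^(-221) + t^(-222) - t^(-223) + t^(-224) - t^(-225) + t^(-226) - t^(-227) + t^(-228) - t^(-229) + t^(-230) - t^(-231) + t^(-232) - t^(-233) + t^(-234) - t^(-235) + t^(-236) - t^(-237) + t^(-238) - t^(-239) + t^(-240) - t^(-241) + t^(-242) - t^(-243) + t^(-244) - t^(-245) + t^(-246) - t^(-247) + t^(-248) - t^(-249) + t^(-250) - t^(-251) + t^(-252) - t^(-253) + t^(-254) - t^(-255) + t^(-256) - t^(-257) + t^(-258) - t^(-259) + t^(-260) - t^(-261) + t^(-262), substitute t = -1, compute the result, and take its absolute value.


Step 1: The polynomial has 525 terms with alternating signs, exponents from 262 down to -262.
Step 2: Substitute t = -1. The i-th term has coefficient (-1)^i and exponent (m-i),
  so its value is (-1)^i * (-1)^(m-i) = (-1)^m = 1 for every i.
Step 3: All 525 terms equal 1, so Delta(-1) = 525 * (1) = 525
Step 4: |Delta(-1)| = 525

525


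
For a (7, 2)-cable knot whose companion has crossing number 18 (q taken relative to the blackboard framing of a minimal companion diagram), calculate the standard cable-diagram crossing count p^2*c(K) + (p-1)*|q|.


Step 1: Each of the c(K) crossings of the companion diagram becomes p*p = p^2 crossings among the p parallel strands, and each of the |q| twists s_1 s_2 ... s_(p-1) adds (p-1) crossings.
  Crossings = p^2 * c(K) + (p-1)*|q|
Step 2: = 7^2 * 18 + (7-1)*2
Step 3: = 49*18 + 6*2
Step 4: = 882 + 12 = 894

894


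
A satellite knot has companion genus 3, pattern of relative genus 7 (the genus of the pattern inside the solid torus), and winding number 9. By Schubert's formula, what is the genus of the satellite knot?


Schubert: g(satellite) = g_rel(pattern) + |winding| * g(companion),
where g_rel(pattern) is the genus of the pattern relative to the solid torus.
= 7 + 9 * 3
= 7 + 27 = 34

34


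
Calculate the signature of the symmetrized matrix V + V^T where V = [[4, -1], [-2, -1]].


Step 1: V + V^T = [[8, -3], [-3, -2]]
Step 2: trace = 6, det = -25
Step 3: Discriminant = 6^2 - 4*(-25) = 136
Step 4: Eigenvalues: 8.83095, -2.83095
Step 5: Signature = (# positive eigenvalues) - (# negative eigenvalues) = 0

0


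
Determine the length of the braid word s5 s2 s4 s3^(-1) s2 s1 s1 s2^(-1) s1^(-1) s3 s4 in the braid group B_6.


The word length counts the number of generators (including inverses).
Listing each generator: s5, s2, s4, s3^(-1), s2, s1, s1, s2^(-1), s1^(-1), s3, s4
There are 11 generators in this braid word.

11


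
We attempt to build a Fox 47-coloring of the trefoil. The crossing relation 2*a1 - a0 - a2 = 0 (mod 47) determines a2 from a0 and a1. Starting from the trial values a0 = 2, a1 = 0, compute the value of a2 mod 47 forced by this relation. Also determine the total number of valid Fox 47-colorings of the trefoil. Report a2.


Step 1: Apply the given crossing relation 2*a1 - a0 - a2 = 0 (mod 47).
  a2 = 2*a1 - a0 mod 47
  a2 = 2*0 - 2 mod 47
  a2 = 0 - 2 mod 47
  a2 = -2 mod 47 = 45
Step 2: The trefoil has determinant 3.
  Number of Fox p-colorings (p prime) is p^2 if p = 3, else p.
  Since 47 does not divide 3, only trivial (constant) colorings exist.
  (So the trial a0 = 2, a1 = 0 with a0 != a1 does NOT extend to a valid coloring of the whole trefoil: the other two crossing relations require 3*(a1 - a0) = 0 (mod 47), which fails.)
  Total colorings = 47
Step 3: a2 = 45, total Fox 47-colorings = 47

45


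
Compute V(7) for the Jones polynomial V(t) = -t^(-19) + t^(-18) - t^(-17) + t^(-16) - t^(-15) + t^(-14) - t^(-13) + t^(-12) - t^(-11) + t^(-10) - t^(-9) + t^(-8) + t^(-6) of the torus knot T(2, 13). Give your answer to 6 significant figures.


Substituting t = 7 into V(t) = -t^(-19) + t^(-18) - t^(-17) + t^(-16) - t^(-15) + t^(-14) - t^(-13) + t^(-12) - t^(-11) + t^(-10) - t^(-9) + t^(-8) + t^(-6):
  (-)t^(-19) = -8.77278e-17
  (+)t^(-18) = 6.14095e-16
  (-)t^(-17) = -4.29866e-15
  (+)t^(-16) = 3.00906e-14
  (-)t^(-15) = -2.10634e-13
  (+)t^(-14) = 1.47444e-12
  (-)t^(-13) = -1.03211e-11
  (+)t^(-12) = 7.22476e-11
  (-)t^(-11) = -5.05733e-10
  (+)t^(-10) = 3.54013e-09
  (-)t^(-9) = -2.47809e-08
  (+)t^(-8) = 1.73467e-07
  (+)t^(-6) = 8.49986e-06
Sum = (-8.77278e-17) + (6.14095e-16) + (-4.29866e-15) + (3.00906e-14) + (-2.10634e-13) + (1.47444e-12) + (-1.03211e-11) + (7.22476e-11) + (-5.05733e-10) + (3.54013e-09) + (-2.47809e-08) + (1.73467e-07) + (8.49986e-06)
= 8.651642962e-06
Rounded to 6 significant figures: 8.65164e-06

8.65164e-06


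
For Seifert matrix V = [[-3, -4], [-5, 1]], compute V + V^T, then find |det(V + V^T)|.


Step 1: Form V + V^T where V = [[-3, -4], [-5, 1]]
  V^T = [[-3, -5], [-4, 1]]
  V + V^T = [[-6, -9], [-9, 2]]
Step 2: det(V + V^T) = (-6)*2 - (-9)*(-9)
  = -12 - 81 = -93
Step 3: Knot determinant = |det(V + V^T)| = |-93| = 93

93


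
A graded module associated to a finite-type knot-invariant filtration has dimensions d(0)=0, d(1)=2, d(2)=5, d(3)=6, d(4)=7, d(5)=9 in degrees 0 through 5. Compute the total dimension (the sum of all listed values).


Total dimension = d(0) + d(1) + ... + d(5)
= 0 + 2 + 5 + 6 + 7 + 9
= 29

29


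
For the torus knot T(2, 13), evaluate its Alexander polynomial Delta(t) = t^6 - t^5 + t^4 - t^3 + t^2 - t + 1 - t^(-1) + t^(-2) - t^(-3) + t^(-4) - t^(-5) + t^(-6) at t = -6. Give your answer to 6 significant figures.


Substituting t = -6 into Delta(t) = t^6 - t^5 + t^4 - t^3 + t^2 - t + 1 - t^(-1) + t^(-2) - t^(-3) + t^(-4) - t^(-5) + t^(-6):
Term values: (46656) + (7776) + (1296) + (216) + (36) + (6) + (1) + (0.166667) + (0.0277778) + (0.00462963) + (0.000771605) + (0.000128601) + (2.14335e-05)
Sum = 55987.2
Rounded to 6 significant figures: 55987.2

55987.2


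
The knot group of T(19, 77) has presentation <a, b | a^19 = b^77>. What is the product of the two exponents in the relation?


The relation is a^19 = b^77.
Product of exponents = 19 * 77
= 1463

1463


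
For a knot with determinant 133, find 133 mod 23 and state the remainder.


Step 1: A knot is p-colorable if and only if p divides its determinant.
Step 2: Compute 133 mod 23.
133 = 5 * 23 + 18
Step 3: 133 mod 23 = 18
Step 4: The knot is 23-colorable: no

18


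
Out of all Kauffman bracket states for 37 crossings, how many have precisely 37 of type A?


We choose which 37 of 37 crossings get A-smoothings.
C(37, 37) = 37! / (37! * 0!)
= 1

1


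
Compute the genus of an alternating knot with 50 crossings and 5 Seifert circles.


For alternating knots, g = (c - s + 1)/2.
= (50 - 5 + 1)/2
= 46/2 = 23

23


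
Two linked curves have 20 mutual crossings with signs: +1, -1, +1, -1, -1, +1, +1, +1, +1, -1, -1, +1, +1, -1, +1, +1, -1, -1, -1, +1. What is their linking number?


Step 1: Count positive crossings: 11
Step 2: Count negative crossings: 9
Step 3: Sum of signs = 11 - 9 = 2
Step 4: Linking number = sum/2 = 2/2 = 1

1


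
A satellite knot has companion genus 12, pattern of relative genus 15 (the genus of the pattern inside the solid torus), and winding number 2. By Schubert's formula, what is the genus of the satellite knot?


Schubert: g(satellite) = g_rel(pattern) + |winding| * g(companion),
where g_rel(pattern) is the genus of the pattern relative to the solid torus.
= 15 + 2 * 12
= 15 + 24 = 39

39


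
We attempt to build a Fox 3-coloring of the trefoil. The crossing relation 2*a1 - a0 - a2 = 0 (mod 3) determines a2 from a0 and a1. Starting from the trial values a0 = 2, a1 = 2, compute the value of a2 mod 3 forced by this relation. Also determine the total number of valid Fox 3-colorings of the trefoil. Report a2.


Step 1: Apply the given crossing relation 2*a1 - a0 - a2 = 0 (mod 3).
  a2 = 2*a1 - a0 mod 3
  a2 = 2*2 - 2 mod 3
  a2 = 4 - 2 mod 3
  a2 = 2 mod 3 = 2
Step 2: The trefoil has determinant 3.
  Number of Fox p-colorings (p prime) is p^2 if p = 3, else p.
  Since p = 3 divides det = 3, the trefoil is 3-colorable.
  (Indeed for p = 3 any choice of a0, a1 extends to a valid coloring; the trial (a0, a1, a2) = (2, 2, 2) satisfies all three crossing relations.)
  Total colorings = 3^2 = 9
Step 3: a2 = 2, total Fox 3-colorings = 9

2


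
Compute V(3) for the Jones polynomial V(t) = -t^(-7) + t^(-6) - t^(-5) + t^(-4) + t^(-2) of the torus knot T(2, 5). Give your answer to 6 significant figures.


Substituting t = 3 into V(t) = -t^(-7) + t^(-6) - t^(-5) + t^(-4) + t^(-2):
  (-)t^(-7) = -0.000457247
  (+)t^(-6) = 0.00137174
  (-)t^(-5) = -0.00411523
  (+)t^(-4) = 0.0123457
  (+)t^(-2) = 0.111111
Sum = (-0.000457247) + (0.00137174) + (-0.00411523) + (0.0123457) + (0.111111)
= 0.1202560585
Rounded to 6 significant figures: 0.120256

0.120256


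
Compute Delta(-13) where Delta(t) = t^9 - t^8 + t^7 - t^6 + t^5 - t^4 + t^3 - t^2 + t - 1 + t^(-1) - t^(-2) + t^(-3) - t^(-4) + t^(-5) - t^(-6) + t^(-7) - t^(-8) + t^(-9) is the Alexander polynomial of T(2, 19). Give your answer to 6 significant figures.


Substituting t = -13 into Delta(t) = t^9 - t^8 + t^7 - t^6 + t^5 - t^4 + t^3 - t^2 + t - 1 + t^(-1) - t^(-2) + t^(-3) - t^(-4) + t^(-5) - t^(-6) + t^(-7) - t^(-8) + t^(-9):
Term values: (-10604499373) + (-815730721) + (-62748517) + (-4826809) + (-371293) + (-28561) + (-2197) + (-169) + (-13) + (-1) + (-0.0769231) + (-0.00591716) + (-0.000455166) + (-3.50128e-05) + (-2.69329e-06) + (-2.07176e-07) + (-1.59366e-08) + (-1.22589e-09) + (-9.42996e-11)
Sum = -1.148820765e+10
Rounded to 6 significant figures: -1.14882e+10

-1.14882e+10


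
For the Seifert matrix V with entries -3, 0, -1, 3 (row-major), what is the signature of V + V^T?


Step 1: V + V^T = [[-6, -1], [-1, 6]]
Step 2: trace = 0, det = -37
Step 3: Discriminant = 0^2 - 4*(-37) = 148
Step 4: Eigenvalues: 6.08276, -6.08276
Step 5: Signature = (# positive eigenvalues) - (# negative eigenvalues) = 0

0


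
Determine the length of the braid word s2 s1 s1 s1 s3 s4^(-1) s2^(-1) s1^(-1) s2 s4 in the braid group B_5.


The word length counts the number of generators (including inverses).
Listing each generator: s2, s1, s1, s1, s3, s4^(-1), s2^(-1), s1^(-1), s2, s4
There are 10 generators in this braid word.

10


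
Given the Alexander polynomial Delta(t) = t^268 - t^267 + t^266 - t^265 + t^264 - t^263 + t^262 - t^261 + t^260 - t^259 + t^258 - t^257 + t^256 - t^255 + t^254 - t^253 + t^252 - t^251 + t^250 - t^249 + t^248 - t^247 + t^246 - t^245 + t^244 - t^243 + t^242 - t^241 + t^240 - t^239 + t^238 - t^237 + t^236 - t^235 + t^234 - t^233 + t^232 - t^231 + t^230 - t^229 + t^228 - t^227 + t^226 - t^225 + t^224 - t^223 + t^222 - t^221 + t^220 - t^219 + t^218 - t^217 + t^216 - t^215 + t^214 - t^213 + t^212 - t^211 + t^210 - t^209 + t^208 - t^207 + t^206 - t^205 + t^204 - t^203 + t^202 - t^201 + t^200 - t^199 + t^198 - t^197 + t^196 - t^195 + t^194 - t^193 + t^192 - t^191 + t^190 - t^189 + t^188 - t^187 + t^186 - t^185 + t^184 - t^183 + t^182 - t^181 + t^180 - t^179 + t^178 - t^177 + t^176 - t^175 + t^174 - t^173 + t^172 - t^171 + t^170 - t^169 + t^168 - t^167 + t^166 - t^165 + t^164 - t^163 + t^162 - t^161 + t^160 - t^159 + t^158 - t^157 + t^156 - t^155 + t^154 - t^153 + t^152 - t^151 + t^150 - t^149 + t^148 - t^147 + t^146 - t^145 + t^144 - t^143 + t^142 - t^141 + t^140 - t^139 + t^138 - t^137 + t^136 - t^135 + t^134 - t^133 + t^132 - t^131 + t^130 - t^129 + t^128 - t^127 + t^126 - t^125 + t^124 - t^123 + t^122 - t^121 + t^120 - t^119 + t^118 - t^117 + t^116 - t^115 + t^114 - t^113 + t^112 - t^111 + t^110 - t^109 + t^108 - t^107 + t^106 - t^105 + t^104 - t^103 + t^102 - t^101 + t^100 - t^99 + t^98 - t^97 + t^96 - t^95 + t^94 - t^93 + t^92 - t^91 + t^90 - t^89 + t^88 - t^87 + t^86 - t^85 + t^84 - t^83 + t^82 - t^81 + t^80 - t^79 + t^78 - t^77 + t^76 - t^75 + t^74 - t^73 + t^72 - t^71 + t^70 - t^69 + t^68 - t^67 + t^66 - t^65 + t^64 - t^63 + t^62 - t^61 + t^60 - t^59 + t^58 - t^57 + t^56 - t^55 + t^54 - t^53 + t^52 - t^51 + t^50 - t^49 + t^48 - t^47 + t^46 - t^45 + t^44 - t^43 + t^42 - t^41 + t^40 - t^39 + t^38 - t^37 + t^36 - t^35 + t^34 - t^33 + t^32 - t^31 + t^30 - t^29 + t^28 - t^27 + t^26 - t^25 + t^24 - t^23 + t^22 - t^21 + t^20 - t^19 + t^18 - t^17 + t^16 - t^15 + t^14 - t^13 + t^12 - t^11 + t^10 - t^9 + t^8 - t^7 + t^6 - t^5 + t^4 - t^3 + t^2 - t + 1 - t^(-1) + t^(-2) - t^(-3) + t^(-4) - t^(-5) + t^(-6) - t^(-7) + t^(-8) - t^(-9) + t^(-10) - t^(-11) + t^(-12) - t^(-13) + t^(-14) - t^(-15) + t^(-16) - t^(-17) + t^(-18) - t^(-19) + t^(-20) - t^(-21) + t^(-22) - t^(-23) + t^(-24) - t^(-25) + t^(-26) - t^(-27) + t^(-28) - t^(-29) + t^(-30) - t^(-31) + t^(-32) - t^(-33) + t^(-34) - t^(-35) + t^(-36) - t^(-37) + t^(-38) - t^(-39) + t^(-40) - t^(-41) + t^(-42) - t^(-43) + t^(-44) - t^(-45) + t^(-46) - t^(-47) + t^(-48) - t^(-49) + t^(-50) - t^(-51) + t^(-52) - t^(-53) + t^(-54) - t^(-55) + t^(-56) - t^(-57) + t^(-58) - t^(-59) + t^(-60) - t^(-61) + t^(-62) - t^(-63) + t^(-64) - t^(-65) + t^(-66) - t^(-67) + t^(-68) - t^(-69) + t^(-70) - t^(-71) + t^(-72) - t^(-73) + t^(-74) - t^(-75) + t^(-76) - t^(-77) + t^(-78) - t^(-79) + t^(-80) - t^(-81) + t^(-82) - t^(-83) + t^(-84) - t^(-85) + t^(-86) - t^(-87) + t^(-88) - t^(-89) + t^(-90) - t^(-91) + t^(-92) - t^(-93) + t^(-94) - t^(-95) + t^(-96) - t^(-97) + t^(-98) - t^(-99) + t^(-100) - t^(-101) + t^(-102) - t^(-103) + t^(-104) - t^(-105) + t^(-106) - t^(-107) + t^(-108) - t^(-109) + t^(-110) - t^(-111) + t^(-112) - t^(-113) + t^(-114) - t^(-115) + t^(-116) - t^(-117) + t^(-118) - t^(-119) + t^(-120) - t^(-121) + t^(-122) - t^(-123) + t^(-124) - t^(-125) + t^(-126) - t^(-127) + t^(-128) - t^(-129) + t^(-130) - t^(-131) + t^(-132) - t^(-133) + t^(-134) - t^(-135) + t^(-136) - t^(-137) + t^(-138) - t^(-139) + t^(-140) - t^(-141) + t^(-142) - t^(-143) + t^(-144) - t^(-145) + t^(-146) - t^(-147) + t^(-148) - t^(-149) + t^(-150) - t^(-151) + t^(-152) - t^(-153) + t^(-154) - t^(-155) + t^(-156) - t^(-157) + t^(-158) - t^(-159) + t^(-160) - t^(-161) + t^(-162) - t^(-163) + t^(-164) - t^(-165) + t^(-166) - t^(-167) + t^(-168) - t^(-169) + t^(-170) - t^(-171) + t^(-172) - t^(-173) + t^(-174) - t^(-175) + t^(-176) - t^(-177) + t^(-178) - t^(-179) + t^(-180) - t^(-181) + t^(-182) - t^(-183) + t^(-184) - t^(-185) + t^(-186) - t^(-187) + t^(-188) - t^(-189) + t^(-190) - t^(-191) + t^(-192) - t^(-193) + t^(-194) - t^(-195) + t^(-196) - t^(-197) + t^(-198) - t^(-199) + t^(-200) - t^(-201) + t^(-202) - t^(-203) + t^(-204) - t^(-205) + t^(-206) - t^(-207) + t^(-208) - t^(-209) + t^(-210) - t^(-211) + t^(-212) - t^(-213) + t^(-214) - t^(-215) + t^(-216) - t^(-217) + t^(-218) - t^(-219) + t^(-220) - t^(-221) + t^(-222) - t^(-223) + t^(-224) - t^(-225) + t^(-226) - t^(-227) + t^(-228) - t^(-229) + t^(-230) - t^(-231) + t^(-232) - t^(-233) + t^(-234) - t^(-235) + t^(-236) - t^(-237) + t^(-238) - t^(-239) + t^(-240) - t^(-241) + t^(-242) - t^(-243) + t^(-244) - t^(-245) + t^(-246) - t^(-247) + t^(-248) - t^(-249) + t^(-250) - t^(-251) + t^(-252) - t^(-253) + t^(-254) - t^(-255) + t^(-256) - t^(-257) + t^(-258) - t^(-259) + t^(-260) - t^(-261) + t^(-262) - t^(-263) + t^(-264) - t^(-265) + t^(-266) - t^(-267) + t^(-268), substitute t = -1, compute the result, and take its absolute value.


Step 1: The polynomial has 537 terms with alternating signs, exponents from 268 down to -268.
Step 2: Substitute t = -1. The i-th term has coefficient (-1)^i and exponent (m-i),
  so its value is (-1)^i * (-1)^(m-i) = (-1)^m = 1 for every i.
Step 3: All 537 terms equal 1, so Delta(-1) = 537 * (1) = 537
Step 4: |Delta(-1)| = 537

537
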